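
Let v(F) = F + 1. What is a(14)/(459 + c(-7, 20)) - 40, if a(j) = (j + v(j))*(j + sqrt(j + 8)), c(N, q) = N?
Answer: -8837/226 + 29*sqrt(22)/452 ≈ -38.801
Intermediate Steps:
v(F) = 1 + F
a(j) = (1 + 2*j)*(j + sqrt(8 + j)) (a(j) = (j + (1 + j))*(j + sqrt(j + 8)) = (1 + 2*j)*(j + sqrt(8 + j)))
a(14)/(459 + c(-7, 20)) - 40 = (14 + sqrt(8 + 14) + 2*14**2 + 2*14*sqrt(8 + 14))/(459 - 7) - 40 = (14 + sqrt(22) + 2*196 + 2*14*sqrt(22))/452 - 40 = (14 + sqrt(22) + 392 + 28*sqrt(22))*(1/452) - 40 = (406 + 29*sqrt(22))*(1/452) - 40 = (203/226 + 29*sqrt(22)/452) - 40 = -8837/226 + 29*sqrt(22)/452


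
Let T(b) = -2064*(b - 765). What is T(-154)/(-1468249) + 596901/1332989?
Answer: -1652035566675/1957159766261 ≈ -0.84410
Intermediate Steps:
T(b) = 1578960 - 2064*b (T(b) = -2064*(-765 + b) = 1578960 - 2064*b)
T(-154)/(-1468249) + 596901/1332989 = (1578960 - 2064*(-154))/(-1468249) + 596901/1332989 = (1578960 + 317856)*(-1/1468249) + 596901*(1/1332989) = 1896816*(-1/1468249) + 596901/1332989 = -1896816/1468249 + 596901/1332989 = -1652035566675/1957159766261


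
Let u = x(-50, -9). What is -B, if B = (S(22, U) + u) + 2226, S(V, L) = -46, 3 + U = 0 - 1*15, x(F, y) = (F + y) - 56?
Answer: -2065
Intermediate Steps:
x(F, y) = -56 + F + y
U = -18 (U = -3 + (0 - 1*15) = -3 + (0 - 15) = -3 - 15 = -18)
u = -115 (u = -56 - 50 - 9 = -115)
B = 2065 (B = (-46 - 115) + 2226 = -161 + 2226 = 2065)
-B = -1*2065 = -2065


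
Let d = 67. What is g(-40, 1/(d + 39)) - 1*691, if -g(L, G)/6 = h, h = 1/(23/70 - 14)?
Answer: -220289/319 ≈ -690.56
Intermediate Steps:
h = -70/957 (h = 1/(23*(1/70) - 14) = 1/(23/70 - 14) = 1/(-957/70) = -70/957 ≈ -0.073145)
g(L, G) = 140/319 (g(L, G) = -6*(-70/957) = 140/319)
g(-40, 1/(d + 39)) - 1*691 = 140/319 - 1*691 = 140/319 - 691 = -220289/319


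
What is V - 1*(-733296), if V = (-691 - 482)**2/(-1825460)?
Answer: 78741243543/107380 ≈ 7.3330e+5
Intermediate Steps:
V = -80937/107380 (V = (-1173)**2*(-1/1825460) = 1375929*(-1/1825460) = -80937/107380 ≈ -0.75374)
V - 1*(-733296) = -80937/107380 - 1*(-733296) = -80937/107380 + 733296 = 78741243543/107380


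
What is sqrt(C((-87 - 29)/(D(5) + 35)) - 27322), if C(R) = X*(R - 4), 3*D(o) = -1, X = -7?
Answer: I*sqrt(18434910)/26 ≈ 165.14*I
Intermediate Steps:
D(o) = -1/3 (D(o) = (1/3)*(-1) = -1/3)
C(R) = 28 - 7*R (C(R) = -7*(R - 4) = -7*(-4 + R) = 28 - 7*R)
sqrt(C((-87 - 29)/(D(5) + 35)) - 27322) = sqrt((28 - 7*(-87 - 29)/(-1/3 + 35)) - 27322) = sqrt((28 - (-812)/104/3) - 27322) = sqrt((28 - (-812)*3/104) - 27322) = sqrt((28 - 7*(-87/26)) - 27322) = sqrt((28 + 609/26) - 27322) = sqrt(1337/26 - 27322) = sqrt(-709035/26) = I*sqrt(18434910)/26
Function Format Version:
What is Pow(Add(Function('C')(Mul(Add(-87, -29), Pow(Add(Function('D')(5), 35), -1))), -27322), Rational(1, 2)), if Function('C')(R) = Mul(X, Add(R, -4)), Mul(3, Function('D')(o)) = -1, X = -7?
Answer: Mul(Rational(1, 26), I, Pow(18434910, Rational(1, 2))) ≈ Mul(165.14, I)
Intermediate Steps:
Function('D')(o) = Rational(-1, 3) (Function('D')(o) = Mul(Rational(1, 3), -1) = Rational(-1, 3))
Function('C')(R) = Add(28, Mul(-7, R)) (Function('C')(R) = Mul(-7, Add(R, -4)) = Mul(-7, Add(-4, R)) = Add(28, Mul(-7, R)))
Pow(Add(Function('C')(Mul(Add(-87, -29), Pow(Add(Function('D')(5), 35), -1))), -27322), Rational(1, 2)) = Pow(Add(Add(28, Mul(-7, Mul(Add(-87, -29), Pow(Add(Rational(-1, 3), 35), -1)))), -27322), Rational(1, 2)) = Pow(Add(Add(28, Mul(-7, Mul(-116, Pow(Rational(104, 3), -1)))), -27322), Rational(1, 2)) = Pow(Add(Add(28, Mul(-7, Mul(-116, Rational(3, 104)))), -27322), Rational(1, 2)) = Pow(Add(Add(28, Mul(-7, Rational(-87, 26))), -27322), Rational(1, 2)) = Pow(Add(Add(28, Rational(609, 26)), -27322), Rational(1, 2)) = Pow(Add(Rational(1337, 26), -27322), Rational(1, 2)) = Pow(Rational(-709035, 26), Rational(1, 2)) = Mul(Rational(1, 26), I, Pow(18434910, Rational(1, 2)))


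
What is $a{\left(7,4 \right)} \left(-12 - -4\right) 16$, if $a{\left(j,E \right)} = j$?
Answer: $-896$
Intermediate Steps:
$a{\left(7,4 \right)} \left(-12 - -4\right) 16 = 7 \left(-12 - -4\right) 16 = 7 \left(-12 + 4\right) 16 = 7 \left(-8\right) 16 = \left(-56\right) 16 = -896$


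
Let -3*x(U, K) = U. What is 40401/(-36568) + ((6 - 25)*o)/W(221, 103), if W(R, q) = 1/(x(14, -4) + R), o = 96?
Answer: -14429480657/36568 ≈ -3.9459e+5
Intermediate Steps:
x(U, K) = -U/3
W(R, q) = 1/(-14/3 + R) (W(R, q) = 1/(-1/3*14 + R) = 1/(-14/3 + R))
40401/(-36568) + ((6 - 25)*o)/W(221, 103) = 40401/(-36568) + ((6 - 25)*96)/((3/(-14 + 3*221))) = 40401*(-1/36568) + (-19*96)/((3/(-14 + 663))) = -40401/36568 - 1824/(3/649) = -40401/36568 - 1824/(3*(1/649)) = -40401/36568 - 1824/3/649 = -40401/36568 - 1824*649/3 = -40401/36568 - 394592 = -14429480657/36568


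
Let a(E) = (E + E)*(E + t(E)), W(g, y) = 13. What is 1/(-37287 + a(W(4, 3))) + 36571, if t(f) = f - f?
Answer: 1351261878/36949 ≈ 36571.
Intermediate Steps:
t(f) = 0
a(E) = 2*E² (a(E) = (E + E)*(E + 0) = (2*E)*E = 2*E²)
1/(-37287 + a(W(4, 3))) + 36571 = 1/(-37287 + 2*13²) + 36571 = 1/(-37287 + 2*169) + 36571 = 1/(-37287 + 338) + 36571 = 1/(-36949) + 36571 = -1/36949 + 36571 = 1351261878/36949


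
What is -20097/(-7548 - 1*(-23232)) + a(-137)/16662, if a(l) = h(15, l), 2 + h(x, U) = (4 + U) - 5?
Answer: -56175329/43554468 ≈ -1.2898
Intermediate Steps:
h(x, U) = -3 + U (h(x, U) = -2 + ((4 + U) - 5) = -2 + (-1 + U) = -3 + U)
a(l) = -3 + l
-20097/(-7548 - 1*(-23232)) + a(-137)/16662 = -20097/(-7548 - 1*(-23232)) + (-3 - 137)/16662 = -20097/(-7548 + 23232) - 140*1/16662 = -20097/15684 - 70/8331 = -20097*1/15684 - 70/8331 = -6699/5228 - 70/8331 = -56175329/43554468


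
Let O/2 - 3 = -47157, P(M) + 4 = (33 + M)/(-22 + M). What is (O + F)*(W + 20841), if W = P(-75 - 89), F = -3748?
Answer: -190023359764/93 ≈ -2.0433e+9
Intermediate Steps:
P(M) = -4 + (33 + M)/(-22 + M)
O = -94308 (O = 6 + 2*(-47157) = 6 - 94314 = -94308)
W = -613/186 (W = (121 - 3*(-75 - 89))/(-22 + (-75 - 89)) = (121 - 3*(-164))/(-22 - 164) = (121 + 492)/(-186) = -1/186*613 = -613/186 ≈ -3.2957)
(O + F)*(W + 20841) = (-94308 - 3748)*(-613/186 + 20841) = -98056*3875813/186 = -190023359764/93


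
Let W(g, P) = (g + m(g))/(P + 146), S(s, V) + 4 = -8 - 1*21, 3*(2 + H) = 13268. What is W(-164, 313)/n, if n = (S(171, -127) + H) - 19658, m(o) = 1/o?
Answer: 26897/1149489612 ≈ 2.3399e-5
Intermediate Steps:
H = 13262/3 (H = -2 + (1/3)*13268 = -2 + 13268/3 = 13262/3 ≈ 4420.7)
S(s, V) = -33 (S(s, V) = -4 + (-8 - 1*21) = -4 + (-8 - 21) = -4 - 29 = -33)
n = -45811/3 (n = (-33 + 13262/3) - 19658 = 13163/3 - 19658 = -45811/3 ≈ -15270.)
W(g, P) = (g + 1/g)/(146 + P) (W(g, P) = (g + 1/g)/(P + 146) = (g + 1/g)/(146 + P))
W(-164, 313)/n = ((1 + (-164)**2)/((-164)*(146 + 313)))/(-45811/3) = -1/164*(1 + 26896)/459*(-3/45811) = -1/164*1/459*26897*(-3/45811) = -26897/75276*(-3/45811) = 26897/1149489612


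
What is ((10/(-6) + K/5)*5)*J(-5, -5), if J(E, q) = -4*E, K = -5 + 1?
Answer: -740/3 ≈ -246.67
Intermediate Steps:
K = -4
((10/(-6) + K/5)*5)*J(-5, -5) = ((10/(-6) - 4/5)*5)*(-4*(-5)) = ((10*(-⅙) - 4*⅕)*5)*20 = ((-5/3 - ⅘)*5)*20 = -37/15*5*20 = -37/3*20 = -740/3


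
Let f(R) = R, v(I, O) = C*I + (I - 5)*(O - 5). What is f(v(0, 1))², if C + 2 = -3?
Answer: 400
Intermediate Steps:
C = -5 (C = -2 - 3 = -5)
v(I, O) = -5*I + (-5 + I)*(-5 + O) (v(I, O) = -5*I + (I - 5)*(O - 5) = -5*I + (-5 + I)*(-5 + O))
f(v(0, 1))² = (25 - 10*0 - 5*1 + 0*1)² = (25 + 0 - 5 + 0)² = 20² = 400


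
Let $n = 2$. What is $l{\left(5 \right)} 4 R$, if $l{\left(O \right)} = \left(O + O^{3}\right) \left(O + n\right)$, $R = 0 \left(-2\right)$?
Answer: $0$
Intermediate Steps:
$R = 0$
$l{\left(O \right)} = \left(2 + O\right) \left(O + O^{3}\right)$ ($l{\left(O \right)} = \left(O + O^{3}\right) \left(O + 2\right) = \left(O + O^{3}\right) \left(2 + O\right) = \left(2 + O\right) \left(O + O^{3}\right)$)
$l{\left(5 \right)} 4 R = 5 \left(2 + 5 + 5^{3} + 2 \cdot 5^{2}\right) 4 \cdot 0 = 5 \left(2 + 5 + 125 + 2 \cdot 25\right) 4 \cdot 0 = 5 \left(2 + 5 + 125 + 50\right) 4 \cdot 0 = 5 \cdot 182 \cdot 4 \cdot 0 = 910 \cdot 4 \cdot 0 = 3640 \cdot 0 = 0$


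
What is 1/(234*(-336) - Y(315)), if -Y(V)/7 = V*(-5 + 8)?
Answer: -1/72009 ≈ -1.3887e-5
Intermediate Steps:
Y(V) = -21*V (Y(V) = -7*V*(-5 + 8) = -7*V*3 = -21*V)
1/(234*(-336) - Y(315)) = 1/(234*(-336) - (-21)*315) = 1/(-78624 - 1*(-6615)) = 1/(-78624 + 6615) = 1/(-72009) = -1/72009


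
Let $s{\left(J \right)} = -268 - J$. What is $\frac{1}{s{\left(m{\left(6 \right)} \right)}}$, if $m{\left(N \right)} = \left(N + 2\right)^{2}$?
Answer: $- \frac{1}{332} \approx -0.003012$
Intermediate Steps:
$m{\left(N \right)} = \left(2 + N\right)^{2}$
$\frac{1}{s{\left(m{\left(6 \right)} \right)}} = \frac{1}{-268 - \left(2 + 6\right)^{2}} = \frac{1}{-268 - 8^{2}} = \frac{1}{-268 - 64} = \frac{1}{-332} = - \frac{1}{332}$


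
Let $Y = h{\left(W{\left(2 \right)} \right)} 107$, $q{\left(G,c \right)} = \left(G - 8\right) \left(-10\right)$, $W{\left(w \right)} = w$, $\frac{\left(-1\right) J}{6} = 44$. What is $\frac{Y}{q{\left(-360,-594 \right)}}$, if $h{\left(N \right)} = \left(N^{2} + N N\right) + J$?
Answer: $- \frac{856}{115} \approx -7.4435$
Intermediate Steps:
$J = -264$ ($J = \left(-6\right) 44 = -264$)
$h{\left(N \right)} = -264 + 2 N^{2}$ ($h{\left(N \right)} = \left(N^{2} + N N\right) - 264 = \left(N^{2} + N^{2}\right) - 264 = 2 N^{2} - 264 = -264 + 2 N^{2}$)
$q{\left(G,c \right)} = 80 - 10 G$ ($q{\left(G,c \right)} = \left(-8 + G\right) \left(-10\right) = 80 - 10 G$)
$Y = -27392$ ($Y = \left(-264 + 2 \cdot 2^{2}\right) 107 = \left(-264 + 2 \cdot 4\right) 107 = \left(-264 + 8\right) 107 = \left(-256\right) 107 = -27392$)
$\frac{Y}{q{\left(-360,-594 \right)}} = - \frac{27392}{80 - -3600} = - \frac{27392}{80 + 3600} = - \frac{27392}{3680} = \left(-27392\right) \frac{1}{3680} = - \frac{856}{115}$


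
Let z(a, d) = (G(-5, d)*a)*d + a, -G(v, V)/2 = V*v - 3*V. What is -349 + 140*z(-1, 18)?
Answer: -726249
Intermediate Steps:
G(v, V) = 6*V - 2*V*v (G(v, V) = -2*(V*v - 3*V) = -2*(-3*V + V*v) = 6*V - 2*V*v)
z(a, d) = a + 16*a*d**2 (z(a, d) = ((2*d*(3 - 1*(-5)))*a)*d + a = ((2*d*(3 + 5))*a)*d + a = ((2*d*8)*a)*d + a = ((16*d)*a)*d + a = (16*a*d)*d + a = 16*a*d**2 + a = a + 16*a*d**2)
-349 + 140*z(-1, 18) = -349 + 140*(-(1 + 16*18**2)) = -349 + 140*(-(1 + 16*324)) = -349 + 140*(-(1 + 5184)) = -349 + 140*(-1*5185) = -349 + 140*(-5185) = -349 - 725900 = -726249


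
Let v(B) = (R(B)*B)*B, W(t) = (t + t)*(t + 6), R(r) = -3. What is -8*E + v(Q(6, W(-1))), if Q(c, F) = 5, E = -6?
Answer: -27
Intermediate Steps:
W(t) = 2*t*(6 + t) (W(t) = (2*t)*(6 + t) = 2*t*(6 + t))
v(B) = -3*B**2 (v(B) = (-3*B)*B = -3*B**2)
-8*E + v(Q(6, W(-1))) = -8*(-6) - 3*5**2 = 48 - 3*25 = 48 - 75 = -27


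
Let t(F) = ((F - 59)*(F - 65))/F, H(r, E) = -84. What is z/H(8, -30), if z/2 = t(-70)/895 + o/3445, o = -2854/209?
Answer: 508707607/75781966260 ≈ 0.0067128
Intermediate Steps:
o = -2854/209 (o = -2854*1/209 = -2854/209 ≈ -13.656)
t(F) = (-65 + F)*(-59 + F)/F (t(F) = ((-59 + F)*(-65 + F))/F = ((-65 + F)*(-59 + F))/F = (-65 + F)*(-59 + F)/F)
z = -508707607/902166265 (z = 2*((-124 - 70 + 3835/(-70))/895 - 2854/209/3445) = 2*((-124 - 70 + 3835*(-1/70))*(1/895) - 2854/209*1/3445) = 2*((-124 - 70 - 767/14)*(1/895) - 2854/720005) = 2*(-3483/14*1/895 - 2854/720005) = 2*(-3483/12530 - 2854/720005) = 2*(-508707607/1804332530) = -508707607/902166265 ≈ -0.56387)
z/H(8, -30) = -508707607/902166265/(-84) = -508707607/902166265*(-1/84) = 508707607/75781966260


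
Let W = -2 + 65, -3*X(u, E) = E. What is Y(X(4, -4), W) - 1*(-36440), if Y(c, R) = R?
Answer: 36503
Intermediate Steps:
X(u, E) = -E/3
W = 63
Y(X(4, -4), W) - 1*(-36440) = 63 - 1*(-36440) = 63 + 36440 = 36503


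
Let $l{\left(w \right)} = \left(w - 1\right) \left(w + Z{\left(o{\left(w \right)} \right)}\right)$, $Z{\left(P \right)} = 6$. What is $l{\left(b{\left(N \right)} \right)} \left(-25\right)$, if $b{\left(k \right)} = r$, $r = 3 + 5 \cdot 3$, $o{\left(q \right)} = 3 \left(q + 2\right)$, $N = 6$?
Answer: $-10200$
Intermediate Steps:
$o{\left(q \right)} = 6 + 3 q$ ($o{\left(q \right)} = 3 \left(2 + q\right) = 6 + 3 q$)
$r = 18$ ($r = 3 + 15 = 18$)
$b{\left(k \right)} = 18$
$l{\left(w \right)} = \left(-1 + w\right) \left(6 + w\right)$ ($l{\left(w \right)} = \left(w - 1\right) \left(w + 6\right) = \left(-1 + w\right) \left(6 + w\right)$)
$l{\left(b{\left(N \right)} \right)} \left(-25\right) = \left(-6 + 18^{2} + 5 \cdot 18\right) \left(-25\right) = \left(-6 + 324 + 90\right) \left(-25\right) = 408 \left(-25\right) = -10200$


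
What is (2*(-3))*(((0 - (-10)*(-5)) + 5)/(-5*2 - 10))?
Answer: -27/2 ≈ -13.500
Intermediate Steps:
(2*(-3))*(((0 - (-10)*(-5)) + 5)/(-5*2 - 10)) = -6*((0 - 2*25) + 5)/(-10 - 10) = -6*((0 - 50) + 5)/(-20) = -6*(-50 + 5)*(-1)/20 = -(-270)*(-1)/20 = -6*9/4 = -27/2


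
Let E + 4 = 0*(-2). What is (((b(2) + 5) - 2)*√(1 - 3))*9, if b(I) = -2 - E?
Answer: 45*I*√2 ≈ 63.64*I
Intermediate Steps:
E = -4 (E = -4 + 0*(-2) = -4 + 0 = -4)
b(I) = 2 (b(I) = -2 - 1*(-4) = -2 + 4 = 2)
(((b(2) + 5) - 2)*√(1 - 3))*9 = (((2 + 5) - 2)*√(1 - 3))*9 = ((7 - 2)*√(-2))*9 = (5*(I*√2))*9 = (5*I*√2)*9 = 45*I*√2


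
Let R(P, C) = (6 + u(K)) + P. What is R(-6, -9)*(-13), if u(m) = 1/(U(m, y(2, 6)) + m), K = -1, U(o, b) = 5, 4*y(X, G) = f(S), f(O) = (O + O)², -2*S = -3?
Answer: -13/4 ≈ -3.2500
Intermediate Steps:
S = 3/2 (S = -½*(-3) = 3/2 ≈ 1.5000)
f(O) = 4*O² (f(O) = (2*O)² = 4*O²)
y(X, G) = 9/4 (y(X, G) = (4*(3/2)²)/4 = (4*(9/4))/4 = (¼)*9 = 9/4)
u(m) = 1/(5 + m)
R(P, C) = 25/4 + P (R(P, C) = (6 + 1/(5 - 1)) + P = (6 + 1/4) + P = (6 + ¼) + P = 25/4 + P)
R(-6, -9)*(-13) = (25/4 - 6)*(-13) = (¼)*(-13) = -13/4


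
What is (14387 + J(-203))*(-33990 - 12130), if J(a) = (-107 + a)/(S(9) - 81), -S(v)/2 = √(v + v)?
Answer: -478532680040/721 + 28594400*√2/2163 ≈ -6.6369e+8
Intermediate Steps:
S(v) = -2*√2*√v (S(v) = -2*√(v + v) = -2*√2*√v)
J(a) = (-107 + a)/(-81 - 6*√2) (J(a) = (-107 + a)/(-2*√2*√9 - 81) = (-107 + a)/(-2*√2*3 - 81) = (-107 + a)/(-6*√2 - 81) = (-107 + a)/(-81 - 6*√2))
(14387 + J(-203))*(-33990 - 12130) = (14387 + (963/721 - 214*√2/2163 - 9/721*(-203) + (2/2163)*(-203)*√2))*(-33990 - 12130) = (14387 + (963/721 - 214*√2/2163 + 261/103 - 58*√2/309))*(-46120) = (14387 + (2790/721 - 620*√2/2163))*(-46120) = (10375817/721 - 620*√2/2163)*(-46120) = -478532680040/721 + 28594400*√2/2163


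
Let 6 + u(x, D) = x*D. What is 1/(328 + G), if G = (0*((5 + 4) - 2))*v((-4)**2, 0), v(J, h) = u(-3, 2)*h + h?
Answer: 1/328 ≈ 0.0030488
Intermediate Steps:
u(x, D) = -6 + D*x (u(x, D) = -6 + x*D = -6 + D*x)
v(J, h) = -11*h (v(J, h) = (-6 + 2*(-3))*h + h = (-6 - 6)*h + h = -12*h + h = -11*h)
G = 0 (G = (0*((5 + 4) - 2))*(-11*0) = (0*(9 - 2))*0 = (0*7)*0 = 0*0 = 0)
1/(328 + G) = 1/(328 + 0) = 1/328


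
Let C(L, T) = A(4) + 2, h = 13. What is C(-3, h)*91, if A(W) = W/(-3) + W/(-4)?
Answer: -91/3 ≈ -30.333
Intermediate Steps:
A(W) = -7*W/12 (A(W) = W*(-⅓) + W*(-¼) = -W/3 - W/4 = -7*W/12)
C(L, T) = -⅓ (C(L, T) = -7/12*4 + 2 = -7/3 + 2 = -⅓)
C(-3, h)*91 = -⅓*91 = -91/3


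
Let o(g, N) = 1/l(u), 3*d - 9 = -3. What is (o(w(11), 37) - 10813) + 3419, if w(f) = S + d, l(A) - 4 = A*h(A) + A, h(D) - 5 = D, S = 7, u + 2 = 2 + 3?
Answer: -229213/31 ≈ -7394.0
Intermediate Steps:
u = 3 (u = -2 + (2 + 3) = -2 + 5 = 3)
h(D) = 5 + D
d = 2 (d = 3 + (⅓)*(-3) = 3 - 1 = 2)
l(A) = 4 + A + A*(5 + A) (l(A) = 4 + (A*(5 + A) + A) = 4 + (A + A*(5 + A)) = 4 + A + A*(5 + A))
w(f) = 9 (w(f) = 7 + 2 = 9)
o(g, N) = 1/31 (o(g, N) = 1/(4 + 3 + 3*(5 + 3)) = 1/(4 + 3 + 3*8) = 1/(4 + 3 + 24) = 1/31)
(o(w(11), 37) - 10813) + 3419 = (1/31 - 10813) + 3419 = -335202/31 + 3419 = -229213/31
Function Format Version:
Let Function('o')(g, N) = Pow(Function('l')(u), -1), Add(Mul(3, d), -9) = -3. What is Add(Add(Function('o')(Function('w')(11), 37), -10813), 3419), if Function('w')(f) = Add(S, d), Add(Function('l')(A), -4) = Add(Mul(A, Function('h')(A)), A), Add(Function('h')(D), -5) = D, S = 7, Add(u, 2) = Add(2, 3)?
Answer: Rational(-229213, 31) ≈ -7394.0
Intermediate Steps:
u = 3 (u = Add(-2, Add(2, 3)) = Add(-2, 5) = 3)
Function('h')(D) = Add(5, D)
d = 2 (d = Add(3, Mul(Rational(1, 3), -3)) = Add(3, -1) = 2)
Function('l')(A) = Add(4, A, Mul(A, Add(5, A))) (Function('l')(A) = Add(4, Add(Mul(A, Add(5, A)), A)) = Add(4, Add(A, Mul(A, Add(5, A)))) = Add(4, A, Mul(A, Add(5, A))))
Function('w')(f) = 9 (Function('w')(f) = Add(7, 2) = 9)
Function('o')(g, N) = Rational(1, 31) (Function('o')(g, N) = Pow(Add(4, 3, Mul(3, Add(5, 3))), -1) = Pow(Add(4, 3, Mul(3, 8)), -1) = Pow(Add(4, 3, 24), -1) = Pow(31, -1) = Rational(1, 31))
Add(Add(Function('o')(Function('w')(11), 37), -10813), 3419) = Add(Add(Rational(1, 31), -10813), 3419) = Add(Rational(-335202, 31), 3419) = Rational(-229213, 31)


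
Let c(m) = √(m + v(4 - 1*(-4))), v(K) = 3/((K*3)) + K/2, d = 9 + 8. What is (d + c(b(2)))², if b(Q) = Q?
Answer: 2361/8 + 119*√2/2 ≈ 379.27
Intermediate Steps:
d = 17
v(K) = 1/K + K/2 (v(K) = 3/((3*K)) + K*(½) = 3*(1/(3*K)) + K/2 = 1/K + K/2)
c(m) = √(33/8 + m) (c(m) = √(m + (1/(4 - 1*(-4)) + (4 - 1*(-4))/2)) = √(m + (1/(4 + 4) + (4 + 4)/2)) = √(m + (1/8 + (½)*8)) = √(m + (⅛ + 4)) = √(m + 33/8) = √(33/8 + m))
(d + c(b(2)))² = (17 + √(66 + 16*2)/4)² = (17 + √(66 + 32)/4)² = (17 + √98/4)² = (17 + (7*√2)/4)² = (17 + 7*√2/4)²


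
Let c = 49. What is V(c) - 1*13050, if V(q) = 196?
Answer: -12854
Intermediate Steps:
V(c) - 1*13050 = 196 - 1*13050 = 196 - 13050 = -12854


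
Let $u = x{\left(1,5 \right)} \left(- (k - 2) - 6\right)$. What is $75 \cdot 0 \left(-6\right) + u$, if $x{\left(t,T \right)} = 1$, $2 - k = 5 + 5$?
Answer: $4$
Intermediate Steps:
$k = -8$ ($k = 2 - \left(5 + 5\right) = 2 - 10 = -8$)
$u = 4$ ($u = 1 \left(- (-8 - 2) - 6\right) = 1 \left(\left(-1\right) \left(-10\right) - 6\right) = 1 \left(10 - 6\right) = 1 \cdot 4 = 4$)
$75 \cdot 0 \left(-6\right) + u = 75 \cdot 0 \left(-6\right) + 4 = 75 \cdot 0 + 4 = 0 + 4 = 4$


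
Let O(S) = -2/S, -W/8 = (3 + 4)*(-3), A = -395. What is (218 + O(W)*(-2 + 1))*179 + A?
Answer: 3244847/84 ≈ 38629.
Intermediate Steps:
W = 168 (W = -8*(3 + 4)*(-3) = -56*(-3) = -8*(-21) = 168)
(218 + O(W)*(-2 + 1))*179 + A = (218 + (-2/168)*(-2 + 1))*179 - 395 = (218 - 2*1/168*(-1))*179 - 395 = (218 - 1/84*(-1))*179 - 395 = (218 + 1/84)*179 - 395 = (18313/84)*179 - 395 = 3278027/84 - 395 = 3244847/84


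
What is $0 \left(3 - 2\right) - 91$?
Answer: $-91$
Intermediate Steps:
$0 \left(3 - 2\right) - 91 = 0 \cdot 1 - 91 = 0 - 91 = -91$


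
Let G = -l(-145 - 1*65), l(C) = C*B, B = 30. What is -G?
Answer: -6300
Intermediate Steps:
l(C) = 30*C (l(C) = C*30 = 30*C)
G = 6300 (G = -30*(-145 - 1*65) = -30*(-145 - 65) = -30*(-210) = -1*(-6300) = 6300)
-G = -1*6300 = -6300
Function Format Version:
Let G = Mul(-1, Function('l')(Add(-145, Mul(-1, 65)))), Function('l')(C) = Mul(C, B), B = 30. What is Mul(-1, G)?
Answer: -6300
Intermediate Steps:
Function('l')(C) = Mul(30, C) (Function('l')(C) = Mul(C, 30) = Mul(30, C))
G = 6300 (G = Mul(-1, Mul(30, Add(-145, Mul(-1, 65)))) = Mul(-1, Mul(30, Add(-145, -65))) = Mul(-1, Mul(30, -210)) = Mul(-1, -6300) = 6300)
Mul(-1, G) = Mul(-1, 6300) = -6300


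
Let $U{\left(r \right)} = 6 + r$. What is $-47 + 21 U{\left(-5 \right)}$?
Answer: $-26$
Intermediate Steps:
$-47 + 21 U{\left(-5 \right)} = -47 + 21 \left(6 - 5\right) = -47 + 21 \cdot 1 = -47 + 21 = -26$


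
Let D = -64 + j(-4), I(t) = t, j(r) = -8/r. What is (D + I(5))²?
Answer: 3249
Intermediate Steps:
D = -62 (D = -64 - 8/(-4) = -64 - 8*(-¼) = -64 + 2 = -62)
(D + I(5))² = (-62 + 5)² = (-57)² = 3249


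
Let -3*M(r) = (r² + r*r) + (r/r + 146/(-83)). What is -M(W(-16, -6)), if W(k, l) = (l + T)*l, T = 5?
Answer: 1971/83 ≈ 23.747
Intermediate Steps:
W(k, l) = l*(5 + l) (W(k, l) = (l + 5)*l = (5 + l)*l = l*(5 + l))
M(r) = 21/83 - 2*r²/3 (M(r) = -((r² + r*r) + (r/r + 146/(-83)))/3 = -((r² + r²) + (1 + 146*(-1/83)))/3 = -(2*r² + (1 - 146/83))/3 = -(2*r² - 63/83)/3 = -(-63/83 + 2*r²)/3 = 21/83 - 2*r²/3)
-M(W(-16, -6)) = -(21/83 - 2*36*(5 - 6)²/3) = -(21/83 - 2*(-6*(-1))²/3) = -(21/83 - ⅔*6²) = -(21/83 - ⅔*36) = -(21/83 - 24) = -1*(-1971/83) = 1971/83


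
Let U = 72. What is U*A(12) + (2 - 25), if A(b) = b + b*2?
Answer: 2569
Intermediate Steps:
A(b) = 3*b (A(b) = b + 2*b = 3*b)
U*A(12) + (2 - 25) = 72*(3*12) + (2 - 25) = 72*36 - 23 = 2592 - 23 = 2569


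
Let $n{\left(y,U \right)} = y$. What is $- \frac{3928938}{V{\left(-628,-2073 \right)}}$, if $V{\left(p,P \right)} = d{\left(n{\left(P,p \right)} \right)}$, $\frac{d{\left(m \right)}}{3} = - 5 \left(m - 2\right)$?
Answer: $- \frac{1309646}{10375} \approx -126.23$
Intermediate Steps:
$d{\left(m \right)} = 30 - 15 m$ ($d{\left(m \right)} = 3 \left(- 5 \left(m - 2\right)\right) = 3 \left(- 5 \left(-2 + m\right)\right) = 3 \left(10 - 5 m\right) = 30 - 15 m$)
$V{\left(p,P \right)} = 30 - 15 P$
$- \frac{3928938}{V{\left(-628,-2073 \right)}} = - \frac{3928938}{30 - -31095} = - \frac{3928938}{30 + 31095} = - \frac{3928938}{31125} = \left(-3928938\right) \frac{1}{31125} = - \frac{1309646}{10375}$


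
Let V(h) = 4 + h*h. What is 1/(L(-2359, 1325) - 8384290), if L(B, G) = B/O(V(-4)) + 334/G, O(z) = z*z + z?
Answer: -15900/133310296297 ≈ -1.1927e-7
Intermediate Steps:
V(h) = 4 + h²
O(z) = z + z² (O(z) = z² + z = z + z²)
L(B, G) = 334/G + B/420 (L(B, G) = B/(((4 + (-4)²)*(1 + (4 + (-4)²)))) + 334/G = B/(((4 + 16)*(1 + (4 + 16)))) + 334/G = B/((20*(1 + 20))) + 334/G = B/((20*21)) + 334/G = B/420 + 334/G = 334/G + B/420)
1/(L(-2359, 1325) - 8384290) = 1/((334/1325 + (1/420)*(-2359)) - 8384290) = 1/((334*(1/1325) - 337/60) - 8384290) = 1/((334/1325 - 337/60) - 8384290) = 1/(-85297/15900 - 8384290) = 1/(-133310296297/15900) = -15900/133310296297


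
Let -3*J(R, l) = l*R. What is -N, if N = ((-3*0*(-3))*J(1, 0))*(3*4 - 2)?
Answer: 0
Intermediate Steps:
J(R, l) = -R*l/3 (J(R, l) = -l*R/3 = -R*l/3)
N = 0 (N = ((-3*0*(-3))*(-1/3*1*0))*(3*4 - 2) = ((0*(-3))*0)*(12 - 2) = (0*0)*10 = 0*10 = 0)
-N = -1*0 = 0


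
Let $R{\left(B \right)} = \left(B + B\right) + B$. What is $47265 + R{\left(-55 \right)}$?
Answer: $47100$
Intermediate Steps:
$R{\left(B \right)} = 3 B$ ($R{\left(B \right)} = 2 B + B = 3 B$)
$47265 + R{\left(-55 \right)} = 47265 + 3 \left(-55\right) = 47265 - 165 = 47100$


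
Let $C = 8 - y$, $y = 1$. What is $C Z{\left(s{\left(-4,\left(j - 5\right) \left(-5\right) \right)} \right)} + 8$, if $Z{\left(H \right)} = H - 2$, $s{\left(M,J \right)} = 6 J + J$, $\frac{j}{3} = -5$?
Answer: $4894$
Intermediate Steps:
$j = -15$ ($j = 3 \left(-5\right) = -15$)
$s{\left(M,J \right)} = 7 J$
$C = 7$ ($C = 8 - 1 = 7$)
$Z{\left(H \right)} = -2 + H$ ($Z{\left(H \right)} = H - 2 = -2 + H$)
$C Z{\left(s{\left(-4,\left(j - 5\right) \left(-5\right) \right)} \right)} + 8 = 7 \left(-2 + 7 \left(-15 - 5\right) \left(-5\right)\right) + 8 = 7 \left(-2 + 7 \left(\left(-20\right) \left(-5\right)\right)\right) + 8 = 7 \left(-2 + 7 \cdot 100\right) + 8 = 7 \left(-2 + 700\right) + 8 = 7 \cdot 698 + 8 = 4886 + 8 = 4894$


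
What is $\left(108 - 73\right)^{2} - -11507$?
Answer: $12732$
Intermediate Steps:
$\left(108 - 73\right)^{2} - -11507 = \left(108 - 73\right)^{2} + 11507 = 35^{2} + 11507 = 1225 + 11507 = 12732$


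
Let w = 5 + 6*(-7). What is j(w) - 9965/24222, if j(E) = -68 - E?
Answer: -760847/24222 ≈ -31.411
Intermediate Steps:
w = -37 (w = 5 - 42 = -37)
j(w) - 9965/24222 = (-68 - 1*(-37)) - 9965/24222 = (-68 + 37) - 9965/24222 = -31 - 1*9965/24222 = -31 - 9965/24222 = -760847/24222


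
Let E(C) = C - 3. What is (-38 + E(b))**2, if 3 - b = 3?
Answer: 1681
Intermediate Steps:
b = 0 (b = 3 - 1*3 = 3 - 3 = 0)
E(C) = -3 + C
(-38 + E(b))**2 = (-38 + (-3 + 0))**2 = (-38 - 3)**2 = (-41)**2 = 1681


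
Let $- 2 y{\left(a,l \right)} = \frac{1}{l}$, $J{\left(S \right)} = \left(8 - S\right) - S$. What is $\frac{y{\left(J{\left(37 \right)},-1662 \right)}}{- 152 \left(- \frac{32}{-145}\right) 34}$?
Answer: $- \frac{145}{549709824} \approx -2.6378 \cdot 10^{-7}$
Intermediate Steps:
$J{\left(S \right)} = 8 - 2 S$
$y{\left(a,l \right)} = - \frac{1}{2 l}$
$\frac{y{\left(J{\left(37 \right)},-1662 \right)}}{- 152 \left(- \frac{32}{-145}\right) 34} = \frac{\left(- \frac{1}{2}\right) \frac{1}{-1662}}{- 152 \left(- \frac{32}{-145}\right) 34} = \frac{\left(- \frac{1}{2}\right) \left(- \frac{1}{1662}\right)}{- 152 \left(\left(-32\right) \left(- \frac{1}{145}\right)\right) 34} = \frac{1}{3324 \left(-152\right) \frac{32}{145} \cdot 34} = \frac{1}{3324 \left(\left(- \frac{4864}{145}\right) 34\right)} = \frac{1}{3324 \left(- \frac{165376}{145}\right)} = \frac{1}{3324} \left(- \frac{145}{165376}\right) = - \frac{145}{549709824}$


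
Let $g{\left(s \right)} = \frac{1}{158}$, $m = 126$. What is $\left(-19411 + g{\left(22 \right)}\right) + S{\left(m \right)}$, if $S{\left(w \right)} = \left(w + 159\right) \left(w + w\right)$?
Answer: $\frac{8280623}{158} \approx 52409.0$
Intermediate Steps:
$g{\left(s \right)} = \frac{1}{158}$
$S{\left(w \right)} = 2 w \left(159 + w\right)$ ($S{\left(w \right)} = \left(159 + w\right) 2 w = 2 w \left(159 + w\right)$)
$\left(-19411 + g{\left(22 \right)}\right) + S{\left(m \right)} = \left(-19411 + \frac{1}{158}\right) + 2 \cdot 126 \left(159 + 126\right) = - \frac{3066937}{158} + 2 \cdot 126 \cdot 285 = - \frac{3066937}{158} + 71820 = \frac{8280623}{158}$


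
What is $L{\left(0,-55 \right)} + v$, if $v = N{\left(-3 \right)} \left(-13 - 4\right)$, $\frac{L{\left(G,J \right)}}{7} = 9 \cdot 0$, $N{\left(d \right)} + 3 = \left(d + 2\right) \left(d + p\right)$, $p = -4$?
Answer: $-68$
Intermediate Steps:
$N{\left(d \right)} = -3 + \left(-4 + d\right) \left(2 + d\right)$ ($N{\left(d \right)} = -3 + \left(d + 2\right) \left(d - 4\right) = -3 + \left(2 + d\right) \left(-4 + d\right) = -3 + \left(-4 + d\right) \left(2 + d\right)$)
$L{\left(G,J \right)} = 0$ ($L{\left(G,J \right)} = 7 \cdot 9 \cdot 0 = 7 \cdot 0 = 0$)
$v = -68$ ($v = \left(-11 + \left(-3\right)^{2} - -6\right) \left(-13 - 4\right) = \left(-11 + 9 + 6\right) \left(-17\right) = 4 \left(-17\right) = -68$)
$L{\left(0,-55 \right)} + v = 0 - 68 = -68$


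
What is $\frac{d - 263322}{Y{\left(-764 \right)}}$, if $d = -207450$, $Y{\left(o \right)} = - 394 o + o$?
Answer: $- \frac{39231}{25021} \approx -1.5679$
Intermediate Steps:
$Y{\left(o \right)} = - 393 o$
$\frac{d - 263322}{Y{\left(-764 \right)}} = \frac{-207450 - 263322}{\left(-393\right) \left(-764\right)} = \frac{-207450 - 263322}{300252} = \left(-470772\right) \frac{1}{300252} = - \frac{39231}{25021}$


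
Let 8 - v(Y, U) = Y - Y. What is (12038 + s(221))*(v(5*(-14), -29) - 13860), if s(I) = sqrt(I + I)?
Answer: -166750376 - 13852*sqrt(442) ≈ -1.6704e+8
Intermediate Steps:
v(Y, U) = 8 (v(Y, U) = 8 - (Y - Y) = 8 - 1*0 = 8 + 0 = 8)
s(I) = sqrt(2)*sqrt(I) (s(I) = sqrt(2*I) = sqrt(2)*sqrt(I))
(12038 + s(221))*(v(5*(-14), -29) - 13860) = (12038 + sqrt(2)*sqrt(221))*(8 - 13860) = (12038 + sqrt(442))*(-13852) = -166750376 - 13852*sqrt(442)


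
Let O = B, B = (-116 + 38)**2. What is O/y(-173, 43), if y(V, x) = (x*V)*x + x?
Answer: -3042/159917 ≈ -0.019022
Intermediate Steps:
y(V, x) = x + V*x**2 (y(V, x) = (V*x)*x + x = V*x**2 + x = x + V*x**2)
B = 6084 (B = (-78)**2 = 6084)
O = 6084
O/y(-173, 43) = 6084/((43*(1 - 173*43))) = 6084/((43*(1 - 7439))) = 6084/((43*(-7438))) = 6084/(-319834) = 6084*(-1/319834) = -3042/159917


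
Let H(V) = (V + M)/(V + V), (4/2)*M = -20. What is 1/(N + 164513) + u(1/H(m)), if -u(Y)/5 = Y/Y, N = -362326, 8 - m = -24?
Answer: -989066/197813 ≈ -5.0000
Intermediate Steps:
M = -10 (M = (½)*(-20) = -10)
m = 32 (m = 8 - 1*(-24) = 8 + 24 = 32)
H(V) = (-10 + V)/(2*V) (H(V) = (V - 10)/(V + V) = (-10 + V)/((2*V)) = (-10 + V)*(1/(2*V)) = (-10 + V)/(2*V))
u(Y) = -5 (u(Y) = -5*Y/Y = -5*1 = -5)
1/(N + 164513) + u(1/H(m)) = 1/(-362326 + 164513) - 5 = 1/(-197813) - 5 = -1/197813 - 5 = -989066/197813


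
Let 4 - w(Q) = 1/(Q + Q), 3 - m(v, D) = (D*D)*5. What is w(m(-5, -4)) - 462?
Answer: -70531/154 ≈ -457.99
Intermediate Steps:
m(v, D) = 3 - 5*D² (m(v, D) = 3 - D*D*5 = 3 - D²*5 = 3 - 5*D²)
w(Q) = 4 - 1/(2*Q) (w(Q) = 4 - 1/(Q + Q) = 4 - 1/(2*Q))
w(m(-5, -4)) - 462 = (4 - 1/(2*(3 - 5*(-4)²))) - 462 = (4 - 1/(2*(3 - 5*16))) - 462 = (4 - 1/(2*(3 - 80))) - 462 = (4 - ½/(-77)) - 462 = (4 - ½*(-1/77)) - 462 = (4 + 1/154) - 462 = 617/154 - 462 = -70531/154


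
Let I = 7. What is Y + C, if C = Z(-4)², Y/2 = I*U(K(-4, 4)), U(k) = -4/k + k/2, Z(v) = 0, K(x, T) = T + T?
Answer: 49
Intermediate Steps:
K(x, T) = 2*T
U(k) = k/2 - 4/k (U(k) = -4/k + k*(½) = -4/k + k/2 = k/2 - 4/k)
Y = 49 (Y = 2*(7*((2*4)/2 - 4/(2*4))) = 2*(7*((½)*8 - 4/8)) = 2*(7*(4 - 4*⅛)) = 2*(7*(4 - ½)) = 2*(7*(7/2)) = 2*(49/2) = 49)
C = 0 (C = 0² = 0)
Y + C = 49 + 0 = 49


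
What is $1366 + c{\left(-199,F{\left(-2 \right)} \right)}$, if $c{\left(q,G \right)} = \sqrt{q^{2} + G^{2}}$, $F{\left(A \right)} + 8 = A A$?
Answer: $1366 + \sqrt{39617} \approx 1565.0$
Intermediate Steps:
$F{\left(A \right)} = -8 + A^{2}$ ($F{\left(A \right)} = -8 + A A = -8 + A^{2}$)
$c{\left(q,G \right)} = \sqrt{G^{2} + q^{2}}$
$1366 + c{\left(-199,F{\left(-2 \right)} \right)} = 1366 + \sqrt{\left(-8 + \left(-2\right)^{2}\right)^{2} + \left(-199\right)^{2}} = 1366 + \sqrt{\left(-8 + 4\right)^{2} + 39601} = 1366 + \sqrt{\left(-4\right)^{2} + 39601} = 1366 + \sqrt{16 + 39601} = 1366 + \sqrt{39617}$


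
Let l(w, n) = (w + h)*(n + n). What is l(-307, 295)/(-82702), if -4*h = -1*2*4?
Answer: 89975/41351 ≈ 2.1759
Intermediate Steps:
h = 2 (h = -(-1*2)*4/4 = -(-1)*4/2 = -¼*(-8) = 2)
l(w, n) = 2*n*(2 + w) (l(w, n) = (w + 2)*(n + n) = (2 + w)*(2*n) = 2*n*(2 + w))
l(-307, 295)/(-82702) = (2*295*(2 - 307))/(-82702) = (2*295*(-305))*(-1/82702) = -179950*(-1/82702) = 89975/41351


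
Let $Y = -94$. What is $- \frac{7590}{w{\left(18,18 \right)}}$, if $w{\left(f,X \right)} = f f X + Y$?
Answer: $- \frac{3795}{2869} \approx -1.3228$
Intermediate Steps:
$w{\left(f,X \right)} = -94 + X f^{2}$ ($w{\left(f,X \right)} = f f X - 94 = f^{2} X - 94 = X f^{2} - 94 = -94 + X f^{2}$)
$- \frac{7590}{w{\left(18,18 \right)}} = - \frac{7590}{-94 + 18 \cdot 18^{2}} = - \frac{7590}{-94 + 18 \cdot 324} = - \frac{7590}{-94 + 5832} = - \frac{7590}{5738} = \left(-7590\right) \frac{1}{5738} = - \frac{3795}{2869}$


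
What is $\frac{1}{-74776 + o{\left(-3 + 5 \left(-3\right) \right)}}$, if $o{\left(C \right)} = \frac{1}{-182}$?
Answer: $- \frac{182}{13609233} \approx -1.3373 \cdot 10^{-5}$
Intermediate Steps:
$o{\left(C \right)} = - \frac{1}{182}$
$\frac{1}{-74776 + o{\left(-3 + 5 \left(-3\right) \right)}} = \frac{1}{-74776 - \frac{1}{182}} = \frac{1}{- \frac{13609233}{182}} = - \frac{182}{13609233}$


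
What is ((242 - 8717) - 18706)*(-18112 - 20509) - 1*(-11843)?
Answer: 1049769244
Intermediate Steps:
((242 - 8717) - 18706)*(-18112 - 20509) - 1*(-11843) = (-8475 - 18706)*(-38621) + 11843 = -27181*(-38621) + 11843 = 1049757401 + 11843 = 1049769244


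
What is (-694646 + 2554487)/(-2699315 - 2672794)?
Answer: -68883/198967 ≈ -0.34620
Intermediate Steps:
(-694646 + 2554487)/(-2699315 - 2672794) = 1859841/(-5372109) = 1859841*(-1/5372109) = -68883/198967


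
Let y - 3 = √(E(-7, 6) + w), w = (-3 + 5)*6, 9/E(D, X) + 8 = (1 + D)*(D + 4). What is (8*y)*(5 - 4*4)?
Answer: -264 - 44*√1290/5 ≈ -580.07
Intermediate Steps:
E(D, X) = 9/(-8 + (1 + D)*(4 + D)) (E(D, X) = 9/(-8 + (1 + D)*(D + 4)) = 9/(-8 + (1 + D)*(4 + D)))
w = 12 (w = 2*6 = 12)
y = 3 + √1290/10 (y = 3 + √(9/(-4 + (-7)² + 5*(-7)) + 12) = 3 + √(9/(-4 + 49 - 35) + 12) = 3 + √(9/10 + 12) = 3 + √(129/10) = 3 + √1290/10 ≈ 6.5917)
(8*y)*(5 - 4*4) = (8*(3 + √1290/10))*(5 - 4*4) = (24 + 4*√1290/5)*(5 - 16) = (24 + 4*√1290/5)*(-11) = -264 - 44*√1290/5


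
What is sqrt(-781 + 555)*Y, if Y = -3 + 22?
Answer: 19*I*sqrt(226) ≈ 285.63*I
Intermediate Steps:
Y = 19
sqrt(-781 + 555)*Y = sqrt(-781 + 555)*19 = sqrt(-226)*19 = (I*sqrt(226))*19 = 19*I*sqrt(226)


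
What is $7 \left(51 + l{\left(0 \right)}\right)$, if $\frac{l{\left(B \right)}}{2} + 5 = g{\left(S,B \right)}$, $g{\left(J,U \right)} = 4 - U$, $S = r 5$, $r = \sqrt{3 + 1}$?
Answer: $343$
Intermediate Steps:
$r = 2$ ($r = \sqrt{4} = 2$)
$S = 10$ ($S = 2 \cdot 5 = 10$)
$l{\left(B \right)} = -2 - 2 B$ ($l{\left(B \right)} = -10 + 2 \left(4 - B\right) = -10 - \left(-8 + 2 B\right) = -2 - 2 B$)
$7 \left(51 + l{\left(0 \right)}\right) = 7 \left(51 - 2\right) = 7 \cdot 49 = 343$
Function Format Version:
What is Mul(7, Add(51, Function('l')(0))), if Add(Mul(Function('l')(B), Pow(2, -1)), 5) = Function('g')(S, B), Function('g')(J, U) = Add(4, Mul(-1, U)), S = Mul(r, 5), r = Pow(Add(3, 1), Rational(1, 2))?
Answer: 343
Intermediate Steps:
r = 2 (r = Pow(4, Rational(1, 2)) = 2)
S = 10 (S = Mul(2, 5) = 10)
Function('l')(B) = Add(-2, Mul(-2, B)) (Function('l')(B) = Add(-10, Mul(2, Add(4, Mul(-1, B)))) = Add(-10, Add(8, Mul(-2, B))) = Add(-2, Mul(-2, B)))
Mul(7, Add(51, Function('l')(0))) = Mul(7, Add(51, Add(-2, Mul(-2, 0)))) = Mul(7, Add(51, Add(-2, 0))) = Mul(7, Add(51, -2)) = Mul(7, 49) = 343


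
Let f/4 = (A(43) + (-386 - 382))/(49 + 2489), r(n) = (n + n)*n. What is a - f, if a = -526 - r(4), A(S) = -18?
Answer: -235510/423 ≈ -556.76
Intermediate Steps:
r(n) = 2*n² (r(n) = (2*n)*n = 2*n²)
f = -524/423 (f = 4*((-18 + (-386 - 382))/(49 + 2489)) = 4*((-18 - 768)/2538) = 4*(-786*1/2538) = 4*(-131/423) = -524/423 ≈ -1.2388)
a = -558 (a = -526 - 2*4² = -526 - 2*16 = -526 - 1*32 = -526 - 32 = -558)
a - f = -558 - 1*(-524/423) = -558 + 524/423 = -235510/423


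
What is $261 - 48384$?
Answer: $-48123$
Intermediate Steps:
$261 - 48384 = -48123$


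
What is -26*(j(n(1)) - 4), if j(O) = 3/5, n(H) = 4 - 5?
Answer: 442/5 ≈ 88.400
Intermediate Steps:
n(H) = -1
j(O) = 3/5 (j(O) = 3*(1/5) = 3/5)
-26*(j(n(1)) - 4) = -26*(3/5 - 4) = -26*(-17/5) = 442/5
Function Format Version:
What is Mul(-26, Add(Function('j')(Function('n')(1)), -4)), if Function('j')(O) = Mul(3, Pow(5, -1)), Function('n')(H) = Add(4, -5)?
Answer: Rational(442, 5) ≈ 88.400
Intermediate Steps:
Function('n')(H) = -1
Function('j')(O) = Rational(3, 5) (Function('j')(O) = Mul(3, Rational(1, 5)) = Rational(3, 5))
Mul(-26, Add(Function('j')(Function('n')(1)), -4)) = Mul(-26, Add(Rational(3, 5), -4)) = Mul(-26, Rational(-17, 5)) = Rational(442, 5)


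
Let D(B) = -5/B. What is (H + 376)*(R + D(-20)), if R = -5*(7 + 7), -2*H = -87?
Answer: -234081/8 ≈ -29260.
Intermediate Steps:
H = 87/2 (H = -½*(-87) = 87/2 ≈ 43.500)
R = -70 (R = -5*14 = -70)
(H + 376)*(R + D(-20)) = (87/2 + 376)*(-70 - 5/(-20)) = 839*(-70 - 5*(-1/20))/2 = 839*(-70 + ¼)/2 = (839/2)*(-279/4) = -234081/8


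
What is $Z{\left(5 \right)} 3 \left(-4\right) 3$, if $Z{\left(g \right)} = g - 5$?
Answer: $0$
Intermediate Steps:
$Z{\left(g \right)} = -5 + g$ ($Z{\left(g \right)} = g - 5 = -5 + g$)
$Z{\left(5 \right)} 3 \left(-4\right) 3 = \left(-5 + 5\right) 3 \left(-4\right) 3 = 0 \cdot 3 \left(-4\right) 3 = 0 \left(-4\right) 3 = 0 \cdot 3 = 0$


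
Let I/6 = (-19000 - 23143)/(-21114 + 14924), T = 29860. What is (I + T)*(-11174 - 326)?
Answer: -212849196700/619 ≈ -3.4386e+8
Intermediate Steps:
I = 126429/3095 (I = 6*((-19000 - 23143)/(-21114 + 14924)) = 6*(-42143/(-6190)) = 6*(-42143*(-1/6190)) = 6*(42143/6190) = 126429/3095 ≈ 40.849)
(I + T)*(-11174 - 326) = (126429/3095 + 29860)*(-11174 - 326) = (92543129/3095)*(-11500) = -212849196700/619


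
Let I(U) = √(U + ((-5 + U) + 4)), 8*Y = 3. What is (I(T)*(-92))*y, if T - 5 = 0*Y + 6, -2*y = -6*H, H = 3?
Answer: -828*√21 ≈ -3794.4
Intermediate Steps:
Y = 3/8 (Y = (⅛)*3 = 3/8 ≈ 0.37500)
y = 9 (y = -(-3)*3 = -½*(-18) = 9)
T = 11 (T = 5 + (0*(3/8) + 6) = 5 + (0 + 6) = 5 + 6 = 11)
I(U) = √(-1 + 2*U) (I(U) = √(U + (-1 + U)) = √(-1 + 2*U))
(I(T)*(-92))*y = (√(-1 + 2*11)*(-92))*9 = (√(-1 + 22)*(-92))*9 = (√21*(-92))*9 = -92*√21*9 = -828*√21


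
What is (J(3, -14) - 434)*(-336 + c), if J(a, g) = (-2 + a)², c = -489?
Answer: 357225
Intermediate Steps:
(J(3, -14) - 434)*(-336 + c) = ((-2 + 3)² - 434)*(-336 - 489) = (1² - 434)*(-825) = (1 - 434)*(-825) = -433*(-825) = 357225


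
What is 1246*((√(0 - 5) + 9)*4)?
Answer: 44856 + 4984*I*√5 ≈ 44856.0 + 11145.0*I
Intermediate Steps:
1246*((√(0 - 5) + 9)*4) = 1246*((√(-5) + 9)*4) = 1246*((I*√5 + 9)*4) = 1246*((9 + I*√5)*4) = 1246*(36 + 4*I*√5) = 44856 + 4984*I*√5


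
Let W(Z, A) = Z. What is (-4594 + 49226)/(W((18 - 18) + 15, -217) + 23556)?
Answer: 44632/23571 ≈ 1.8935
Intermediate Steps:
(-4594 + 49226)/(W((18 - 18) + 15, -217) + 23556) = (-4594 + 49226)/(((18 - 18) + 15) + 23556) = 44632/((0 + 15) + 23556) = 44632/(15 + 23556) = 44632/23571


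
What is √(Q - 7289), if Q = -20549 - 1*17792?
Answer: 39*I*√30 ≈ 213.61*I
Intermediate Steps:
Q = -38341 (Q = -20549 - 17792 = -38341)
√(Q - 7289) = √(-38341 - 7289) = √(-45630) = 39*I*√30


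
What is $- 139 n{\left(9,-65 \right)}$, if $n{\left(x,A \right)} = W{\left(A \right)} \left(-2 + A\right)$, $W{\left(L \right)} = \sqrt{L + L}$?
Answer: $9313 i \sqrt{130} \approx 1.0618 \cdot 10^{5} i$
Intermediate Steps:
$W{\left(L \right)} = \sqrt{2} \sqrt{L}$ ($W{\left(L \right)} = \sqrt{2 L} = \sqrt{2} \sqrt{L}$)
$n{\left(x,A \right)} = \sqrt{2} \sqrt{A} \left(-2 + A\right)$
$- 139 n{\left(9,-65 \right)} = - 139 \sqrt{2} \sqrt{-65} \left(-2 - 65\right) = - 139 \sqrt{2} i \sqrt{65} \left(-67\right) = - 139 \left(- 67 i \sqrt{130}\right) = 9313 i \sqrt{130}$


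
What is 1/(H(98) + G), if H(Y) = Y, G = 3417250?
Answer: 1/3417348 ≈ 2.9262e-7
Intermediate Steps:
1/(H(98) + G) = 1/(98 + 3417250) = 1/3417348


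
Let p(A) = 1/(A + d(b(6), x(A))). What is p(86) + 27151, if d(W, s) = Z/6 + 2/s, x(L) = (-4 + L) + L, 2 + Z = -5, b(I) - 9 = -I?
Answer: 193505261/7127 ≈ 27151.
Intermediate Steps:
b(I) = 9 - I
Z = -7 (Z = -2 - 5 = -7)
x(L) = -4 + 2*L
d(W, s) = -7/6 + 2/s
p(A) = 1/(-7/6 + A + 2/(-4 + 2*A)) (p(A) = 1/(A + (-7/6 + 2/(-4 + 2*A))) = 1/(-7/6 + A + 2/(-4 + 2*A)))
p(86) + 27151 = 6*(-2 + 86)/(6 + (-7 + 6*86)*(-2 + 86)) + 27151 = 6*84/(6 + (-7 + 516)*84) + 27151 = 6*84/(6 + 509*84) + 27151 = 6*84/(6 + 42756) + 27151 = 6*84/42762 + 27151 = 6*(1/42762)*84 + 27151 = 84/7127 + 27151 = 193505261/7127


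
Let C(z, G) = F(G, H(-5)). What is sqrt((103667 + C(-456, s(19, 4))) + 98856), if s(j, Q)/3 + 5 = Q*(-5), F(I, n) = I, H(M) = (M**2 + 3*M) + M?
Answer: 4*sqrt(12653) ≈ 449.94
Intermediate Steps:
H(M) = M**2 + 4*M
s(j, Q) = -15 - 15*Q (s(j, Q) = -15 + 3*(Q*(-5)) = -15 + 3*(-5*Q) = -15 - 15*Q)
C(z, G) = G
sqrt((103667 + C(-456, s(19, 4))) + 98856) = sqrt((103667 + (-15 - 15*4)) + 98856) = sqrt((103667 + (-15 - 60)) + 98856) = sqrt((103667 - 75) + 98856) = sqrt(103592 + 98856) = sqrt(202448) = 4*sqrt(12653)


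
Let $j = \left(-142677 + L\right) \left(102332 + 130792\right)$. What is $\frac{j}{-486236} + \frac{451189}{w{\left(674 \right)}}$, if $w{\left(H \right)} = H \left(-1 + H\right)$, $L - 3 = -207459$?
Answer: $\frac{9256303241079197}{55139405518} \approx 1.6787 \cdot 10^{5}$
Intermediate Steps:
$L = -207456$ ($L = 3 - 207459 = -207456$)
$j = -81624405492$ ($j = \left(-142677 - 207456\right) \left(102332 + 130792\right) = \left(-350133\right) 233124 = -81624405492$)
$\frac{j}{-486236} + \frac{451189}{w{\left(674 \right)}} = - \frac{81624405492}{-486236} + \frac{451189}{674 \left(-1 + 674\right)} = \left(-81624405492\right) \left(- \frac{1}{486236}\right) + \frac{451189}{674 \cdot 673} = \frac{20406101373}{121559} + \frac{451189}{453602} = \frac{9256303241079197}{55139405518}$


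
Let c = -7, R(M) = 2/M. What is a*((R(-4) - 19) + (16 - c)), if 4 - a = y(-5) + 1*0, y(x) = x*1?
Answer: 63/2 ≈ 31.500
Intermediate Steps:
y(x) = x
a = 9 (a = 4 - (-5 + 1*0) = 4 - (-5 + 0) = 4 - 1*(-5) = 4 + 5 = 9)
a*((R(-4) - 19) + (16 - c)) = 9*((2/(-4) - 19) + (16 - 1*(-7))) = 9*((2*(-¼) - 19) + (16 + 7)) = 9*((-½ - 19) + 23) = 9*(-39/2 + 23) = 9*(7/2) = 63/2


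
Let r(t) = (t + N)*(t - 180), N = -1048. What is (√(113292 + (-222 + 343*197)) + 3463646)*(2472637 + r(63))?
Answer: 8963507137772 + 2587882*√180641 ≈ 8.9646e+12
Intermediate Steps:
r(t) = (-1048 + t)*(-180 + t) (r(t) = (t - 1048)*(t - 180) = (-1048 + t)*(-180 + t))
(√(113292 + (-222 + 343*197)) + 3463646)*(2472637 + r(63)) = (√(113292 + (-222 + 343*197)) + 3463646)*(2472637 + (188640 + 63² - 1228*63)) = (√(113292 + (-222 + 67571)) + 3463646)*(2472637 + (188640 + 3969 - 77364)) = (√(113292 + 67349) + 3463646)*(2472637 + 115245) = (√180641 + 3463646)*2587882 = (3463646 + √180641)*2587882 = 8963507137772 + 2587882*√180641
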